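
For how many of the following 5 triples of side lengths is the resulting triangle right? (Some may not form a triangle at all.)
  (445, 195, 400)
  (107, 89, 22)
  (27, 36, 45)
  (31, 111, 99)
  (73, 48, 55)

3

(445,195,400): 195²+400² = 198025 = 445² → right
(107,89,22): 22²+89² = 8405 < 11449 = 107² → obtuse
(27,36,45): 27²+36² = 2025 = 45² → right
(31,111,99): 31²+99² = 10762 < 12321 = 111² → obtuse
(73,48,55): 48²+55² = 5329 = 73² → right
3 of the 5 are right.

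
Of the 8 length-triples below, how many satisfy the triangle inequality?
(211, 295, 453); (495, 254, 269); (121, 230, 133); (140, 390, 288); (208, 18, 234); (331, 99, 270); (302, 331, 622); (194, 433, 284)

7

(211,295,453): 211+295 > 453 → valid
(254,269,495): 254+269 > 495 → valid
(121,133,230): 121+133 > 230 → valid
(140,288,390): 140+288 > 390 → valid
(18,208,234): 18+208 ≤ 234 → not valid
(99,270,331): 99+270 > 331 → valid
(302,331,622): 302+331 > 622 → valid
(194,284,433): 194+284 > 433 → valid
7 of the 8 triples form a triangle.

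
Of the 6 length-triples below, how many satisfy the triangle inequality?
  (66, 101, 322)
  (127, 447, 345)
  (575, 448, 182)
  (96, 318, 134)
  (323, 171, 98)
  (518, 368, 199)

3

(66,101,322): 66+101 ≤ 322 → not valid
(127,345,447): 127+345 > 447 → valid
(182,448,575): 182+448 > 575 → valid
(96,134,318): 96+134 ≤ 318 → not valid
(98,171,323): 98+171 ≤ 323 → not valid
(199,368,518): 199+368 > 518 → valid
3 of the 6 triples form a triangle.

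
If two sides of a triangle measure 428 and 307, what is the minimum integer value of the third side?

The third side must be strictly greater than |428 − 307| = 121.
The smallest integer above 121 is 122.

122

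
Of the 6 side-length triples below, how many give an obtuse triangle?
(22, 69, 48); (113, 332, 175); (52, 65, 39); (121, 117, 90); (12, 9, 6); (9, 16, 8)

3

(22,69,48): 22²+48² = 2788 < 4761 = 69² → obtuse
(113,332,175): 113+175 ≤ 332, not a triangle
(52,65,39): 39²+52² = 4225 = 65² → right
(121,117,90): 90²+117² = 21789 > 14641 = 121² → acute
(12,9,6): 6²+9² = 117 < 144 = 12² → obtuse
(9,16,8): 8²+9² = 145 < 256 = 16² → obtuse
3 of the 6 are obtuse.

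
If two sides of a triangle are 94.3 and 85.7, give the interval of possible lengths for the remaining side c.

8.6 < c < 180.0

By the triangle inequality, c must be less than 94.3 + 85.7 = 180.0 and greater than |94.3 − 85.7| = 8.6.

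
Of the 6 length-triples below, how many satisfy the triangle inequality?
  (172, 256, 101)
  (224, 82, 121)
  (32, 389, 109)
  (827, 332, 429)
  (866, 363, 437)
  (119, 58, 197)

(101,172,256): 101+172 > 256 → valid
(82,121,224): 82+121 ≤ 224 → not valid
(32,109,389): 32+109 ≤ 389 → not valid
(332,429,827): 332+429 ≤ 827 → not valid
(363,437,866): 363+437 ≤ 866 → not valid
(58,119,197): 58+119 ≤ 197 → not valid
1 of the 6 triples forms a triangle.

1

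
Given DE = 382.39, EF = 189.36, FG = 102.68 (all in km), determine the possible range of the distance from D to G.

90.35 ≤ DG ≤ 674.43 km

The maximum is all hops collinear in one direction: 382.39 + 189.36 + 102.68 = 674.43.
The longest hop is 382.39; the others sum to 292.04. Folding the others back against it leaves at least 382.39 − 292.04 = 90.35.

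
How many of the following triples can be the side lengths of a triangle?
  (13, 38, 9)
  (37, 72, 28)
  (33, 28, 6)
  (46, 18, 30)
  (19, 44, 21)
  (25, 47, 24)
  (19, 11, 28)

(9,13,38): 9+13 ≤ 38 → not valid
(28,37,72): 28+37 ≤ 72 → not valid
(6,28,33): 6+28 > 33 → valid
(18,30,46): 18+30 > 46 → valid
(19,21,44): 19+21 ≤ 44 → not valid
(24,25,47): 24+25 > 47 → valid
(11,19,28): 11+19 > 28 → valid
4 of the 7 triples form a triangle.

4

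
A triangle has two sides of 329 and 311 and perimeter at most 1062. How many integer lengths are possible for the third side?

Triangle inequality: 18 < x < 640. Perimeter ≤ 1062 gives x ≤ 1062 − 329 − 311 = 422.
So 18 < x ≤ 422; integers 19 through 422: 404 values.

404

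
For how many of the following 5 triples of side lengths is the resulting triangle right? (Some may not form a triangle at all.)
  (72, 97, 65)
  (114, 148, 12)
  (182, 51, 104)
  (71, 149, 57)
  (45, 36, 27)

2

(72,97,65): 65²+72² = 9409 = 97² → right
(114,148,12): 12+114 ≤ 148, not a triangle
(182,51,104): 51+104 ≤ 182, not a triangle
(71,149,57): 57+71 ≤ 149, not a triangle
(45,36,27): 27²+36² = 2025 = 45² → right
2 of the 5 are right.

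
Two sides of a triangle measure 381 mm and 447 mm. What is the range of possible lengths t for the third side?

By the triangle inequality, t must be less than 381 + 447 = 828 and greater than |381 − 447| = 66.

66 < t < 828 (mm)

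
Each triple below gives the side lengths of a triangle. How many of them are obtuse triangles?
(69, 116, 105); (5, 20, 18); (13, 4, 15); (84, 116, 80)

2

(69,116,105): 69²+105² = 15786 > 13456 = 116² → acute
(5,20,18): 5²+18² = 349 < 400 = 20² → obtuse
(13,4,15): 4²+13² = 185 < 225 = 15² → obtuse
(84,116,80): 80²+84² = 13456 = 116² → right
2 of the 4 are obtuse.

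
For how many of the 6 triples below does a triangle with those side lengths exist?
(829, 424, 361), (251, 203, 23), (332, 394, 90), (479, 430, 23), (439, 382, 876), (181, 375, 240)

(361,424,829): 361+424 ≤ 829 → not valid
(23,203,251): 23+203 ≤ 251 → not valid
(90,332,394): 90+332 > 394 → valid
(23,430,479): 23+430 ≤ 479 → not valid
(382,439,876): 382+439 ≤ 876 → not valid
(181,240,375): 181+240 > 375 → valid
2 of the 6 triples form a triangle.

2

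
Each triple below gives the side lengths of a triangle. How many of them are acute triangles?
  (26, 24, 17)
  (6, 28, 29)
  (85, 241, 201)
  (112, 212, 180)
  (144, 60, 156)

(26,24,17): 17²+24² = 865 > 676 = 26² → acute
(6,28,29): 6²+28² = 820 < 841 = 29² → obtuse
(85,241,201): 85²+201² = 47626 < 58081 = 241² → obtuse
(112,212,180): 112²+180² = 44944 = 212² → right
(144,60,156): 60²+144² = 24336 = 156² → right
1 of the 5 is acute.

1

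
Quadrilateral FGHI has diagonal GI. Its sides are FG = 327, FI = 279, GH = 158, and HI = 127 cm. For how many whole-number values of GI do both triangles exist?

236

From triangle FGI: 48 < GI < 606.
From triangle HGI: 31 < GI < 285.
Intersection: 48 < GI < 285, so integers 49 through 284: 236 values.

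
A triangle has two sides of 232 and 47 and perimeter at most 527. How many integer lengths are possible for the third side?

63

Triangle inequality: 185 < x < 279. Perimeter ≤ 527 gives x ≤ 527 − 232 − 47 = 248.
So 185 < x ≤ 248; integers 186 through 248: 63 values.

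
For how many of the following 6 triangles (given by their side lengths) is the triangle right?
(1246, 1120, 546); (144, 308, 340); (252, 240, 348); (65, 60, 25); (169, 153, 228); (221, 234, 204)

4

(1246,1120,546): 546²+1120² = 1552516 = 1246² → right
(144,308,340): 144²+308² = 115600 = 340² → right
(252,240,348): 240²+252² = 121104 = 348² → right
(65,60,25): 25²+60² = 4225 = 65² → right
(169,153,228): 153²+169² = 51970 < 51984 = 228² → obtuse
(221,234,204): 204²+221² = 90457 > 54756 = 234² → acute
4 of the 6 are right.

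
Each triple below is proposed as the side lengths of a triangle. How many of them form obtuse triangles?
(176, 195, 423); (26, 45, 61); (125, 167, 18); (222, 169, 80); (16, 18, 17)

2

(176,195,423): 176+195 ≤ 423, not a triangle
(26,45,61): 26²+45² = 2701 < 3721 = 61² → obtuse
(125,167,18): 18+125 ≤ 167, not a triangle
(222,169,80): 80²+169² = 34961 < 49284 = 222² → obtuse
(16,18,17): 16²+17² = 545 > 324 = 18² → acute
2 of the 5 are obtuse.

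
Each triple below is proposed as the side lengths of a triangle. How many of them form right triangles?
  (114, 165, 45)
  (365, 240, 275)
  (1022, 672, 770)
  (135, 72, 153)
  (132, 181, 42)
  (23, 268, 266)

3

(114,165,45): 45+114 ≤ 165, not a triangle
(365,240,275): 240²+275² = 133225 = 365² → right
(1022,672,770): 672²+770² = 1044484 = 1022² → right
(135,72,153): 72²+135² = 23409 = 153² → right
(132,181,42): 42+132 ≤ 181, not a triangle
(23,268,266): 23²+266² = 71285 < 71824 = 268² → obtuse
3 of the 6 are right.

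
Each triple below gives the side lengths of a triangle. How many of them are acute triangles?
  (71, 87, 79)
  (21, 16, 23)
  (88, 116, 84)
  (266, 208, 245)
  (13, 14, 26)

4

(71,87,79): 71²+79² = 11282 > 7569 = 87² → acute
(21,16,23): 16²+21² = 697 > 529 = 23² → acute
(88,116,84): 84²+88² = 14800 > 13456 = 116² → acute
(266,208,245): 208²+245² = 103289 > 70756 = 266² → acute
(13,14,26): 13²+14² = 365 < 676 = 26² → obtuse
4 of the 5 are acute.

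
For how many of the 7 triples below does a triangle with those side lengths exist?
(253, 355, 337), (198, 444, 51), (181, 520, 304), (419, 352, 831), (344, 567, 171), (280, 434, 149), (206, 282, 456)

2

(253,337,355): 253+337 > 355 → valid
(51,198,444): 51+198 ≤ 444 → not valid
(181,304,520): 181+304 ≤ 520 → not valid
(352,419,831): 352+419 ≤ 831 → not valid
(171,344,567): 171+344 ≤ 567 → not valid
(149,280,434): 149+280 ≤ 434 → not valid
(206,282,456): 206+282 > 456 → valid
2 of the 7 triples form a triangle.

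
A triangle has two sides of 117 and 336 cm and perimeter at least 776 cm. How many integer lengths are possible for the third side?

130

Triangle inequality: 219 < x < 453. Perimeter ≥ 776 gives x ≥ 776 − 117 − 336 = 323.
So 323 ≤ x < 453; integers 323 through 452: 130 values.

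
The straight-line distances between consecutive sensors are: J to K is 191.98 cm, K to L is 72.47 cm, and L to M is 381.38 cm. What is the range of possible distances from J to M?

116.93 ≤ JM ≤ 645.83 cm

The maximum is all hops collinear in one direction: 191.98 + 72.47 + 381.38 = 645.83.
The longest hop is 381.38; the others sum to 264.45. Folding the others back against it leaves at least 381.38 − 264.45 = 116.93.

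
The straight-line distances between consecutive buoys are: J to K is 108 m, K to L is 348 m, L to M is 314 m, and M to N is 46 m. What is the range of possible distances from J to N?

0 ≤ JN ≤ 816 m

The maximum is all hops collinear in one direction: 108 + 348 + 314 + 46 = 816.
The longest hop is 348; the others sum to 468. Since 348 ≤ 468, the path can fold back on itself completely, so the minimum distance is 0.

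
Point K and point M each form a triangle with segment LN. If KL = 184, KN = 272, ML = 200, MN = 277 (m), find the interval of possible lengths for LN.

88 < LN < 456

From triangle KLN: |184 − 272| < LN < 184 + 272, i.e. 88 < LN < 456.
From triangle MLN: 77 < LN < 477.
Both must hold, so LN lies in the intersection.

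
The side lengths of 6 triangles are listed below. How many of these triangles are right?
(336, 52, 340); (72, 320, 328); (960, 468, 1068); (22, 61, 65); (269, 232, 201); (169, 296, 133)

(336,52,340): 52²+336² = 115600 = 340² → right
(72,320,328): 72²+320² = 107584 = 328² → right
(960,468,1068): 468²+960² = 1140624 = 1068² → right
(22,61,65): 22²+61² = 4205 < 4225 = 65² → obtuse
(269,232,201): 201²+232² = 94225 > 72361 = 269² → acute
(169,296,133): 133²+169² = 46250 < 87616 = 296² → obtuse
3 of the 6 are right.

3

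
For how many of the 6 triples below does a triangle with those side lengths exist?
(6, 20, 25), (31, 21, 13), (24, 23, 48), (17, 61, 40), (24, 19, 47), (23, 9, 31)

3

(6,20,25): 6+20 > 25 → valid
(13,21,31): 13+21 > 31 → valid
(23,24,48): 23+24 ≤ 48 → not valid
(17,40,61): 17+40 ≤ 61 → not valid
(19,24,47): 19+24 ≤ 47 → not valid
(9,23,31): 9+23 > 31 → valid
3 of the 6 triples form a triangle.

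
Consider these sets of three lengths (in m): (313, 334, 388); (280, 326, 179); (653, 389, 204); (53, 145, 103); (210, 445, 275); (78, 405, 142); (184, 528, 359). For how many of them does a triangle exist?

5

(313,334,388): 313+334 > 388 → valid
(179,280,326): 179+280 > 326 → valid
(204,389,653): 204+389 ≤ 653 → not valid
(53,103,145): 53+103 > 145 → valid
(210,275,445): 210+275 > 445 → valid
(78,142,405): 78+142 ≤ 405 → not valid
(184,359,528): 184+359 > 528 → valid
5 of the 7 triples form a triangle.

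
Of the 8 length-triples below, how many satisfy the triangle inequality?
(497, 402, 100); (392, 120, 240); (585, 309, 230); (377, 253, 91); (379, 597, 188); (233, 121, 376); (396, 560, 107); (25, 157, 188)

1

(100,402,497): 100+402 > 497 → valid
(120,240,392): 120+240 ≤ 392 → not valid
(230,309,585): 230+309 ≤ 585 → not valid
(91,253,377): 91+253 ≤ 377 → not valid
(188,379,597): 188+379 ≤ 597 → not valid
(121,233,376): 121+233 ≤ 376 → not valid
(107,396,560): 107+396 ≤ 560 → not valid
(25,157,188): 25+157 ≤ 188 → not valid
1 of the 8 triples forms a triangle.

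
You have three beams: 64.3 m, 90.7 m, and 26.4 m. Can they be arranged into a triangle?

No

The two shorter sides sum to 90.7, exactly equal to the longest side 90.7.
That gives only a degenerate (flat) triangle — the inequality must be strict.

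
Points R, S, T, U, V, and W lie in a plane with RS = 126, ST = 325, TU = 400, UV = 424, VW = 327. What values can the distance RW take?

0 ≤ RW ≤ 1602

The maximum is all hops collinear in one direction: 126 + 325 + 400 + 424 + 327 = 1602.
The longest hop is 424; the others sum to 1178. Since 424 ≤ 1178, the path can fold back on itself completely, so the minimum distance is 0.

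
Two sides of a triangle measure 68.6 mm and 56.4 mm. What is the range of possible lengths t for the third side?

By the triangle inequality, t must be less than 68.6 + 56.4 = 125.0 and greater than |68.6 − 56.4| = 12.2.

12.2 < t < 125.0 (mm)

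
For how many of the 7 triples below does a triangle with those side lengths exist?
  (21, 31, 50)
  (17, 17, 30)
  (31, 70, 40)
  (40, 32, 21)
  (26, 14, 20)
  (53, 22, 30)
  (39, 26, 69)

(21,31,50): 21+31 > 50 → valid
(17,17,30): 17+17 > 30 → valid
(31,40,70): 31+40 > 70 → valid
(21,32,40): 21+32 > 40 → valid
(14,20,26): 14+20 > 26 → valid
(22,30,53): 22+30 ≤ 53 → not valid
(26,39,69): 26+39 ≤ 69 → not valid
5 of the 7 triples form a triangle.

5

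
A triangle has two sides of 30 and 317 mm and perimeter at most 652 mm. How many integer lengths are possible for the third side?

Triangle inequality: 287 < x < 347. Perimeter ≤ 652 gives x ≤ 652 − 30 − 317 = 305.
So 287 < x ≤ 305; integers 288 through 305: 18 values.

18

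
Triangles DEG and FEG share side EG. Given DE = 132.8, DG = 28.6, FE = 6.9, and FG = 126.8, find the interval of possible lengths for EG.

From triangle DEG: |132.8 − 28.6| < EG < 132.8 + 28.6, i.e. 104.2 < EG < 161.4.
From triangle FEG: 119.9 < EG < 133.7.
Both must hold, so EG lies in the intersection.

119.9 < EG < 133.7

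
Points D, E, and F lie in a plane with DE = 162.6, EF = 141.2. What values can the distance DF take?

By the triangle inequality, |162.6 − 141.2| ≤ DF ≤ 162.6 + 141.2.

21.4 ≤ DF ≤ 303.8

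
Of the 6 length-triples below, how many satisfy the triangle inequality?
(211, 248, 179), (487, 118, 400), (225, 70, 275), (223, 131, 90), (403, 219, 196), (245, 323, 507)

(179,211,248): 179+211 > 248 → valid
(118,400,487): 118+400 > 487 → valid
(70,225,275): 70+225 > 275 → valid
(90,131,223): 90+131 ≤ 223 → not valid
(196,219,403): 196+219 > 403 → valid
(245,323,507): 245+323 > 507 → valid
5 of the 6 triples form a triangle.

5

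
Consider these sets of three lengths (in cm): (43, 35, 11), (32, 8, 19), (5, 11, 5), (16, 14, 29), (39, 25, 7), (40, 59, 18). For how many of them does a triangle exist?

2

(11,35,43): 11+35 > 43 → valid
(8,19,32): 8+19 ≤ 32 → not valid
(5,5,11): 5+5 ≤ 11 → not valid
(14,16,29): 14+16 > 29 → valid
(7,25,39): 7+25 ≤ 39 → not valid
(18,40,59): 18+40 ≤ 59 → not valid
2 of the 6 triples form a triangle.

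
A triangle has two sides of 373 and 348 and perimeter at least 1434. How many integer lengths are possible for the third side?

Triangle inequality: 25 < x < 721. Perimeter ≥ 1434 gives x ≥ 1434 − 373 − 348 = 713.
So 713 ≤ x < 721; integers 713 through 720: 8 values.

8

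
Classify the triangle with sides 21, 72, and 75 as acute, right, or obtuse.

Compare the square of the longest side to the sum of squares of the other two: 21² + 72² = 5625 = 75².

right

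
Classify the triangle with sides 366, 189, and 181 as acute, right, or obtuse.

obtuse

Compare the square of the longest side to the sum of squares of the other two: 181² + 189² = 68482 < 133956 = 366².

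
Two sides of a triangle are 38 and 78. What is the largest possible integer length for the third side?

The third side must be strictly less than 38 + 78 = 116.
The largest integer below 116 is 115.

115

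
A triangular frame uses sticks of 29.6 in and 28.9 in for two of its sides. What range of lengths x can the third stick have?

By the triangle inequality, x must be less than 29.6 + 28.9 = 58.5 and greater than |29.6 − 28.9| = 0.7.

0.7 < x < 58.5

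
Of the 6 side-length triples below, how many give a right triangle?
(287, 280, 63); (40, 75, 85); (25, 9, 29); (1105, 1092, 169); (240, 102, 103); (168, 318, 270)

4

(287,280,63): 63²+280² = 82369 = 287² → right
(40,75,85): 40²+75² = 7225 = 85² → right
(25,9,29): 9²+25² = 706 < 841 = 29² → obtuse
(1105,1092,169): 169²+1092² = 1221025 = 1105² → right
(240,102,103): 102+103 ≤ 240, not a triangle
(168,318,270): 168²+270² = 101124 = 318² → right
4 of the 6 are right.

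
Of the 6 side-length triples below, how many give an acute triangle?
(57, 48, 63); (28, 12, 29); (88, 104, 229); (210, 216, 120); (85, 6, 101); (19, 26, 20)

(57,48,63): 48²+57² = 5553 > 3969 = 63² → acute
(28,12,29): 12²+28² = 928 > 841 = 29² → acute
(88,104,229): 88+104 ≤ 229, not a triangle
(210,216,120): 120²+210² = 58500 > 46656 = 216² → acute
(85,6,101): 6+85 ≤ 101, not a triangle
(19,26,20): 19²+20² = 761 > 676 = 26² → acute
4 of the 6 are acute.

4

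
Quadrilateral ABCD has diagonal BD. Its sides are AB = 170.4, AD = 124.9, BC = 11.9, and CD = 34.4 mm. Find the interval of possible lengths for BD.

From triangle ABD: |170.4 − 124.9| < BD < 170.4 + 124.9, i.e. 45.5 < BD < 295.3.
From triangle CBD: 22.5 < BD < 46.3.
Both must hold, so BD lies in the intersection.

45.5 < BD < 46.3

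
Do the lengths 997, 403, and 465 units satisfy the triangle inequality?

The longest side is 997, but the other two sum to only 868.
868 < 997, so the triangle inequality fails.

No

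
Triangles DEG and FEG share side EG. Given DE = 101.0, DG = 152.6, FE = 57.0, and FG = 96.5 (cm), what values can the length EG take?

51.6 < EG < 153.5

From triangle DEG: |101.0 − 152.6| < EG < 101.0 + 152.6, i.e. 51.6 < EG < 253.6.
From triangle FEG: 39.5 < EG < 153.5.
Both must hold, so EG lies in the intersection.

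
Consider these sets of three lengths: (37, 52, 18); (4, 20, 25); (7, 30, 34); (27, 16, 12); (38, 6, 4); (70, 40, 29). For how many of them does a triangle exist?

3

(18,37,52): 18+37 > 52 → valid
(4,20,25): 4+20 ≤ 25 → not valid
(7,30,34): 7+30 > 34 → valid
(12,16,27): 12+16 > 27 → valid
(4,6,38): 4+6 ≤ 38 → not valid
(29,40,70): 29+40 ≤ 70 → not valid
3 of the 6 triples form a triangle.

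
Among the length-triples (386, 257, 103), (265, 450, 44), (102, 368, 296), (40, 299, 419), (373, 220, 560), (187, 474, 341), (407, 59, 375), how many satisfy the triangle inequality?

(103,257,386): 103+257 ≤ 386 → not valid
(44,265,450): 44+265 ≤ 450 → not valid
(102,296,368): 102+296 > 368 → valid
(40,299,419): 40+299 ≤ 419 → not valid
(220,373,560): 220+373 > 560 → valid
(187,341,474): 187+341 > 474 → valid
(59,375,407): 59+375 > 407 → valid
4 of the 7 triples form a triangle.

4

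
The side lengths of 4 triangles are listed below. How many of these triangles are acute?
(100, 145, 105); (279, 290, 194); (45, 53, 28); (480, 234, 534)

(100,145,105): 100²+105² = 21025 = 145² → right
(279,290,194): 194²+279² = 115477 > 84100 = 290² → acute
(45,53,28): 28²+45² = 2809 = 53² → right
(480,234,534): 234²+480² = 285156 = 534² → right
1 of the 4 is acute.

1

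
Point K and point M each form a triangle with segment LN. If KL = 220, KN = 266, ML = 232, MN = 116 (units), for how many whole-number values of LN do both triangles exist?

From triangle KLN: 46 < LN < 486.
From triangle MLN: 116 < LN < 348.
Intersection: 116 < LN < 348, so integers 117 through 347: 231 values.

231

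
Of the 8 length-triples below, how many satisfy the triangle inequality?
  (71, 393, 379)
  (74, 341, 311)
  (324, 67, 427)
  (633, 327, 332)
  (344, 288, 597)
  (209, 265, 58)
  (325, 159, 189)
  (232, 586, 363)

7

(71,379,393): 71+379 > 393 → valid
(74,311,341): 74+311 > 341 → valid
(67,324,427): 67+324 ≤ 427 → not valid
(327,332,633): 327+332 > 633 → valid
(288,344,597): 288+344 > 597 → valid
(58,209,265): 58+209 > 265 → valid
(159,189,325): 159+189 > 325 → valid
(232,363,586): 232+363 > 586 → valid
7 of the 8 triples form a triangle.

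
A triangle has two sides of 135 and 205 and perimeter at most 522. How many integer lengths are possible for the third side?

112

Triangle inequality: 70 < x < 340. Perimeter ≤ 522 gives x ≤ 522 − 135 − 205 = 182.
So 70 < x ≤ 182; integers 71 through 182: 112 values.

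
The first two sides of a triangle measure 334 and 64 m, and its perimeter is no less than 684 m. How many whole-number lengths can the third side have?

Triangle inequality: 270 < x < 398. Perimeter ≥ 684 gives x ≥ 684 − 334 − 64 = 286.
So 286 ≤ x < 398; integers 286 through 397: 112 values.

112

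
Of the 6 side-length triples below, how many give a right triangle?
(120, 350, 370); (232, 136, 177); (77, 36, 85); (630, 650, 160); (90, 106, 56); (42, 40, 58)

(120,350,370): 120²+350² = 136900 = 370² → right
(232,136,177): 136²+177² = 49825 < 53824 = 232² → obtuse
(77,36,85): 36²+77² = 7225 = 85² → right
(630,650,160): 160²+630² = 422500 = 650² → right
(90,106,56): 56²+90² = 11236 = 106² → right
(42,40,58): 40²+42² = 3364 = 58² → right
5 of the 6 are right.

5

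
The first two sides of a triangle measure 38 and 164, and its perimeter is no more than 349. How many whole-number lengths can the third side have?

21

Triangle inequality: 126 < x < 202. Perimeter ≤ 349 gives x ≤ 349 − 38 − 164 = 147.
So 126 < x ≤ 147; integers 127 through 147: 21 values.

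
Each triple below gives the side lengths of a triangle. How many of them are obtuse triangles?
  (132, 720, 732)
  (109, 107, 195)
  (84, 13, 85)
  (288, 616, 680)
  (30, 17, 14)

2

(132,720,732): 132²+720² = 535824 = 732² → right
(109,107,195): 107²+109² = 23330 < 38025 = 195² → obtuse
(84,13,85): 13²+84² = 7225 = 85² → right
(288,616,680): 288²+616² = 462400 = 680² → right
(30,17,14): 14²+17² = 485 < 900 = 30² → obtuse
2 of the 5 are obtuse.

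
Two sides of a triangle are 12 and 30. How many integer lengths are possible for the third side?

The third side lies in the open interval (18, 42).
Integers from 19 to 41 inclusive: 41 − 19 + 1 = 23.

23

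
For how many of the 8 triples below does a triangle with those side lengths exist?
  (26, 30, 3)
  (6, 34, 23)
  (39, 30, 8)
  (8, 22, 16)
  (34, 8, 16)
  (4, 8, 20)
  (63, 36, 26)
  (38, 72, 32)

1

(3,26,30): 3+26 ≤ 30 → not valid
(6,23,34): 6+23 ≤ 34 → not valid
(8,30,39): 8+30 ≤ 39 → not valid
(8,16,22): 8+16 > 22 → valid
(8,16,34): 8+16 ≤ 34 → not valid
(4,8,20): 4+8 ≤ 20 → not valid
(26,36,63): 26+36 ≤ 63 → not valid
(32,38,72): 32+38 ≤ 72 → not valid
1 of the 8 triples forms a triangle.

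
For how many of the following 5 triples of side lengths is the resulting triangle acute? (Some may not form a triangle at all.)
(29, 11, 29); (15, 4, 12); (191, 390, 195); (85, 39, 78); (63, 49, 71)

(29,11,29): 11²+29² = 962 > 841 = 29² → acute
(15,4,12): 4²+12² = 160 < 225 = 15² → obtuse
(191,390,195): 191+195 ≤ 390, not a triangle
(85,39,78): 39²+78² = 7605 > 7225 = 85² → acute
(63,49,71): 49²+63² = 6370 > 5041 = 71² → acute
3 of the 5 are acute.

3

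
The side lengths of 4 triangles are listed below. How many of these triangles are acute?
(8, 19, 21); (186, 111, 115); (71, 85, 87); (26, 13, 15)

(8,19,21): 8²+19² = 425 < 441 = 21² → obtuse
(186,111,115): 111²+115² = 25546 < 34596 = 186² → obtuse
(71,85,87): 71²+85² = 12266 > 7569 = 87² → acute
(26,13,15): 13²+15² = 394 < 676 = 26² → obtuse
1 of the 4 is acute.

1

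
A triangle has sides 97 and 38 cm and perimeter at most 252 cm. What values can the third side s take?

59 < s ≤ 117 cm

Triangle inequality alone gives 59 < s < 135.
The perimeter condition gives s ≤ 252 − 97 − 38 = 117.
Intersecting the two: 59 < s ≤ 117.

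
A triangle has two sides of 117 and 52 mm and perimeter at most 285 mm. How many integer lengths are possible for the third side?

51

Triangle inequality: 65 < x < 169. Perimeter ≤ 285 gives x ≤ 285 − 117 − 52 = 116.
So 65 < x ≤ 116; integers 66 through 116: 51 values.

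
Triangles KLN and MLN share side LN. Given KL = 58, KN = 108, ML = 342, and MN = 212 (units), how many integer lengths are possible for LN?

From triangle KLN: 50 < LN < 166.
From triangle MLN: 130 < LN < 554.
Intersection: 130 < LN < 166, so integers 131 through 165: 35 values.

35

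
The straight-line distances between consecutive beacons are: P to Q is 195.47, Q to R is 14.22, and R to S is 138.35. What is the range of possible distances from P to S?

The maximum is all hops collinear in one direction: 195.47 + 14.22 + 138.35 = 348.04.
The longest hop is 195.47; the others sum to 152.57. Folding the others back against it leaves at least 195.47 − 152.57 = 42.90.

42.90 ≤ PS ≤ 348.04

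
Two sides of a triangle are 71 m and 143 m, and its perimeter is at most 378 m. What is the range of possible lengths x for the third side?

72 < x ≤ 164

Triangle inequality alone gives 72 < x < 214.
The perimeter condition gives x ≤ 378 − 71 − 143 = 164.
Intersecting the two: 72 < x ≤ 164.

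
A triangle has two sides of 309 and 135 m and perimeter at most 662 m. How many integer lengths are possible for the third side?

Triangle inequality: 174 < x < 444. Perimeter ≤ 662 gives x ≤ 662 − 309 − 135 = 218.
So 174 < x ≤ 218; integers 175 through 218: 44 values.

44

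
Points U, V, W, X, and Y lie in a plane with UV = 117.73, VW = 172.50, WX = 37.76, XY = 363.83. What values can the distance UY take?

35.84 ≤ UY ≤ 691.82

The maximum is all hops collinear in one direction: 117.73 + 172.50 + 37.76 + 363.83 = 691.82.
The longest hop is 363.83; the others sum to 327.99. Folding the others back against it leaves at least 363.83 − 327.99 = 35.84.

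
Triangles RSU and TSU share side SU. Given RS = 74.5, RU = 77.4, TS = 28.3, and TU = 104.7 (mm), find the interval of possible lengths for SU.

76.4 < SU < 133.0

From triangle RSU: |74.5 − 77.4| < SU < 74.5 + 77.4, i.e. 2.9 < SU < 151.9.
From triangle TSU: 76.4 < SU < 133.0.
Both must hold, so SU lies in the intersection.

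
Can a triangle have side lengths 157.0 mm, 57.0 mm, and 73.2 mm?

The longest side is 157.0, but the other two sum to only 130.2.
130.2 < 157.0, so the triangle inequality fails.

No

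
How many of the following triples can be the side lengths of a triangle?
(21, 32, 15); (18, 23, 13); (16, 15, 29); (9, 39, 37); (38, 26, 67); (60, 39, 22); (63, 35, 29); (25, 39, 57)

7

(15,21,32): 15+21 > 32 → valid
(13,18,23): 13+18 > 23 → valid
(15,16,29): 15+16 > 29 → valid
(9,37,39): 9+37 > 39 → valid
(26,38,67): 26+38 ≤ 67 → not valid
(22,39,60): 22+39 > 60 → valid
(29,35,63): 29+35 > 63 → valid
(25,39,57): 25+39 > 57 → valid
7 of the 8 triples form a triangle.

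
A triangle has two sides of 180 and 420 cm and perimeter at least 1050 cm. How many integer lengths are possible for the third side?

Triangle inequality: 240 < x < 600. Perimeter ≥ 1050 gives x ≥ 1050 − 180 − 420 = 450.
So 450 ≤ x < 600; integers 450 through 599: 150 values.

150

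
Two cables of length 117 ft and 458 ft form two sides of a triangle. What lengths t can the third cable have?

341 < t < 575

By the triangle inequality, t must be less than 117 + 458 = 575 and greater than |117 − 458| = 341.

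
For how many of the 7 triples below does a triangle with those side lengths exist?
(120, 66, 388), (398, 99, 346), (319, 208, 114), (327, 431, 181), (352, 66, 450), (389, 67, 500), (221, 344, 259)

(66,120,388): 66+120 ≤ 388 → not valid
(99,346,398): 99+346 > 398 → valid
(114,208,319): 114+208 > 319 → valid
(181,327,431): 181+327 > 431 → valid
(66,352,450): 66+352 ≤ 450 → not valid
(67,389,500): 67+389 ≤ 500 → not valid
(221,259,344): 221+259 > 344 → valid
4 of the 7 triples form a triangle.

4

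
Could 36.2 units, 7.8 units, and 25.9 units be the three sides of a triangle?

No

The longest side is 36.2, but the other two sum to only 33.7.
33.7 < 36.2, so the triangle inequality fails.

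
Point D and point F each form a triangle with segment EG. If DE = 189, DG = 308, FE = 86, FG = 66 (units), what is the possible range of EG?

From triangle DEG: |189 − 308| < EG < 189 + 308, i.e. 119 < EG < 497.
From triangle FEG: 20 < EG < 152.
Both must hold, so EG lies in the intersection.

119 < EG < 152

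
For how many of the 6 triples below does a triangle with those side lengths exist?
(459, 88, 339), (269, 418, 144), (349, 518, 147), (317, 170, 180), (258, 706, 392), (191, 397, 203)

(88,339,459): 88+339 ≤ 459 → not valid
(144,269,418): 144+269 ≤ 418 → not valid
(147,349,518): 147+349 ≤ 518 → not valid
(170,180,317): 170+180 > 317 → valid
(258,392,706): 258+392 ≤ 706 → not valid
(191,203,397): 191+203 ≤ 397 → not valid
1 of the 6 triples forms a triangle.

1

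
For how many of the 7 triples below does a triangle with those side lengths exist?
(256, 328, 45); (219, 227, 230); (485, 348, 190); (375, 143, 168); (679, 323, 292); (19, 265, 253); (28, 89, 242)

3

(45,256,328): 45+256 ≤ 328 → not valid
(219,227,230): 219+227 > 230 → valid
(190,348,485): 190+348 > 485 → valid
(143,168,375): 143+168 ≤ 375 → not valid
(292,323,679): 292+323 ≤ 679 → not valid
(19,253,265): 19+253 > 265 → valid
(28,89,242): 28+89 ≤ 242 → not valid
3 of the 7 triples form a triangle.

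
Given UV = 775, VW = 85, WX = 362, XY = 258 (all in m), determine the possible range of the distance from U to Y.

The maximum is all hops collinear in one direction: 775 + 85 + 362 + 258 = 1480.
The longest hop is 775; the others sum to 705. Folding the others back against it leaves at least 775 − 705 = 70.

70 ≤ UY ≤ 1480 m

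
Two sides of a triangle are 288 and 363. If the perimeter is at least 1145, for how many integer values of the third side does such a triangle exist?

157

Triangle inequality: 75 < x < 651. Perimeter ≥ 1145 gives x ≥ 1145 − 288 − 363 = 494.
So 494 ≤ x < 651; integers 494 through 650: 157 values.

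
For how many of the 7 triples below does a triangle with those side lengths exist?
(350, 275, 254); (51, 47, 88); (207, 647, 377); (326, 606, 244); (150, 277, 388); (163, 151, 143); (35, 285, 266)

5

(254,275,350): 254+275 > 350 → valid
(47,51,88): 47+51 > 88 → valid
(207,377,647): 207+377 ≤ 647 → not valid
(244,326,606): 244+326 ≤ 606 → not valid
(150,277,388): 150+277 > 388 → valid
(143,151,163): 143+151 > 163 → valid
(35,266,285): 35+266 > 285 → valid
5 of the 7 triples form a triangle.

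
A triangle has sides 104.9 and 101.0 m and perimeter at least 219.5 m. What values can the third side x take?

13.6 ≤ x < 205.9 m

Triangle inequality alone gives 3.9 < x < 205.9.
The perimeter condition gives x ≥ 219.5 − 104.9 − 101.0 = 13.6.
Intersecting the two: 13.6 ≤ x < 205.9.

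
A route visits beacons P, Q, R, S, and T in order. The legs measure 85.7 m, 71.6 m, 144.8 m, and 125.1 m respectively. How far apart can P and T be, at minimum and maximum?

The maximum is all hops collinear in one direction: 85.7 + 71.6 + 144.8 + 125.1 = 427.2.
The longest hop is 144.8; the others sum to 282.4. Since 144.8 ≤ 282.4, the path can fold back on itself completely, so the minimum distance is 0.

0 ≤ PT ≤ 427.2 m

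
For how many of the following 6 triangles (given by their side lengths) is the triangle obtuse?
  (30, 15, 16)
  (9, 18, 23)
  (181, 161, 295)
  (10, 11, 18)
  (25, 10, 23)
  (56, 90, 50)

(30,15,16): 15²+16² = 481 < 900 = 30² → obtuse
(9,18,23): 9²+18² = 405 < 529 = 23² → obtuse
(181,161,295): 161²+181² = 58682 < 87025 = 295² → obtuse
(10,11,18): 10²+11² = 221 < 324 = 18² → obtuse
(25,10,23): 10²+23² = 629 > 625 = 25² → acute
(56,90,50): 50²+56² = 5636 < 8100 = 90² → obtuse
5 of the 6 are obtuse.

5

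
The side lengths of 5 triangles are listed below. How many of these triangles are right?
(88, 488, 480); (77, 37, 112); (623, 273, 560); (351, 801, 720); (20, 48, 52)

4

(88,488,480): 88²+480² = 238144 = 488² → right
(77,37,112): 37²+77² = 7298 < 12544 = 112² → obtuse
(623,273,560): 273²+560² = 388129 = 623² → right
(351,801,720): 351²+720² = 641601 = 801² → right
(20,48,52): 20²+48² = 2704 = 52² → right
4 of the 5 are right.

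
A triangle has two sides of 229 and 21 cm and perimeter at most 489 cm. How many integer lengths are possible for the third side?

31

Triangle inequality: 208 < x < 250. Perimeter ≤ 489 gives x ≤ 489 − 229 − 21 = 239.
So 208 < x ≤ 239; integers 209 through 239: 31 values.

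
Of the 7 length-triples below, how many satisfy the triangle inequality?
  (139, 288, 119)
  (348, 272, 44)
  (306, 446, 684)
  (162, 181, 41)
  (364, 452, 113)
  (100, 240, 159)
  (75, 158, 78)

(119,139,288): 119+139 ≤ 288 → not valid
(44,272,348): 44+272 ≤ 348 → not valid
(306,446,684): 306+446 > 684 → valid
(41,162,181): 41+162 > 181 → valid
(113,364,452): 113+364 > 452 → valid
(100,159,240): 100+159 > 240 → valid
(75,78,158): 75+78 ≤ 158 → not valid
4 of the 7 triples form a triangle.

4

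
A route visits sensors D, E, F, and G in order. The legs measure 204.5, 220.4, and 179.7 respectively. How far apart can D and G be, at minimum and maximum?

The maximum is all hops collinear in one direction: 204.5 + 220.4 + 179.7 = 604.6.
The longest hop is 220.4; the others sum to 384.2. Since 220.4 ≤ 384.2, the path can fold back on itself completely, so the minimum distance is 0.

0 ≤ DG ≤ 604.6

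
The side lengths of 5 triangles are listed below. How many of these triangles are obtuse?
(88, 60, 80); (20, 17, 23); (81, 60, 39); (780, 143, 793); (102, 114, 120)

1

(88,60,80): 60²+80² = 10000 > 7744 = 88² → acute
(20,17,23): 17²+20² = 689 > 529 = 23² → acute
(81,60,39): 39²+60² = 5121 < 6561 = 81² → obtuse
(780,143,793): 143²+780² = 628849 = 793² → right
(102,114,120): 102²+114² = 23400 > 14400 = 120² → acute
1 of the 5 is obtuse.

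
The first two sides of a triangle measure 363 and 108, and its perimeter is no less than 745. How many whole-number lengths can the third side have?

Triangle inequality: 255 < x < 471. Perimeter ≥ 745 gives x ≥ 745 − 363 − 108 = 274.
So 274 ≤ x < 471; integers 274 through 470: 197 values.

197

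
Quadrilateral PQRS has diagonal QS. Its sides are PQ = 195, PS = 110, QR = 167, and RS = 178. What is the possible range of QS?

85 < QS < 305

From triangle PQS: |195 − 110| < QS < 195 + 110, i.e. 85 < QS < 305.
From triangle RQS: 11 < QS < 345.
Both must hold, so QS lies in the intersection.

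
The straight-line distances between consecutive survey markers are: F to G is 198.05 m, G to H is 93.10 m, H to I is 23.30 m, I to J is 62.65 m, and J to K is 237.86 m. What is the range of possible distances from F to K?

The maximum is all hops collinear in one direction: 198.05 + 93.10 + 23.30 + 62.65 + 237.86 = 614.96.
The longest hop is 237.86; the others sum to 377.10. Since 237.86 ≤ 377.10, the path can fold back on itself completely, so the minimum distance is 0.

0 ≤ FK ≤ 614.96 m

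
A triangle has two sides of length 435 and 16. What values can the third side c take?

419 < c < 451

By the triangle inequality, c must be less than 435 + 16 = 451 and greater than |435 − 16| = 419.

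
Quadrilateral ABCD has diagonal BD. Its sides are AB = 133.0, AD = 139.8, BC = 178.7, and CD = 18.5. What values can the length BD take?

160.2 < BD < 197.2

From triangle ABD: |133.0 − 139.8| < BD < 133.0 + 139.8, i.e. 6.8 < BD < 272.8.
From triangle CBD: 160.2 < BD < 197.2.
Both must hold, so BD lies in the intersection.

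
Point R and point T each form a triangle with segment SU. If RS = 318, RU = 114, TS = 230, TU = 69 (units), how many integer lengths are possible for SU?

94

From triangle RSU: 204 < SU < 432.
From triangle TSU: 161 < SU < 299.
Intersection: 204 < SU < 299, so integers 205 through 298: 94 values.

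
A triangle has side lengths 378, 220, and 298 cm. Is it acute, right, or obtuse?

Compare the square of the longest side to the sum of squares of the other two: 220² + 298² = 137204 < 142884 = 378².

obtuse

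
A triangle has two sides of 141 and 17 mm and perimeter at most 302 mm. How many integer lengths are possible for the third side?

20

Triangle inequality: 124 < x < 158. Perimeter ≤ 302 gives x ≤ 302 − 141 − 17 = 144.
So 124 < x ≤ 144; integers 125 through 144: 20 values.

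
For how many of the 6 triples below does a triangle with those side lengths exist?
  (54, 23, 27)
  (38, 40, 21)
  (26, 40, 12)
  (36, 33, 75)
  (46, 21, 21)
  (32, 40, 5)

1

(23,27,54): 23+27 ≤ 54 → not valid
(21,38,40): 21+38 > 40 → valid
(12,26,40): 12+26 ≤ 40 → not valid
(33,36,75): 33+36 ≤ 75 → not valid
(21,21,46): 21+21 ≤ 46 → not valid
(5,32,40): 5+32 ≤ 40 → not valid
1 of the 6 triples forms a triangle.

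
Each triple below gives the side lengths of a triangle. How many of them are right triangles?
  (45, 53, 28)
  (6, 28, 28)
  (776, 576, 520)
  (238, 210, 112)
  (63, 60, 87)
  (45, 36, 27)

5

(45,53,28): 28²+45² = 2809 = 53² → right
(6,28,28): 6²+28² = 820 > 784 = 28² → acute
(776,576,520): 520²+576² = 602176 = 776² → right
(238,210,112): 112²+210² = 56644 = 238² → right
(63,60,87): 60²+63² = 7569 = 87² → right
(45,36,27): 27²+36² = 2025 = 45² → right
5 of the 6 are right.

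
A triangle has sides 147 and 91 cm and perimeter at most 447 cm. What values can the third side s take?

Triangle inequality alone gives 56 < s < 238.
The perimeter condition gives s ≤ 447 − 147 − 91 = 209.
Intersecting the two: 56 < s ≤ 209.

56 < s ≤ 209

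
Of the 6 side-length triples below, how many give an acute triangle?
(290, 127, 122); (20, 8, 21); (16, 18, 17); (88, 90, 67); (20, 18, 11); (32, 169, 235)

4

(290,127,122): 122+127 ≤ 290, not a triangle
(20,8,21): 8²+20² = 464 > 441 = 21² → acute
(16,18,17): 16²+17² = 545 > 324 = 18² → acute
(88,90,67): 67²+88² = 12233 > 8100 = 90² → acute
(20,18,11): 11²+18² = 445 > 400 = 20² → acute
(32,169,235): 32+169 ≤ 235, not a triangle
4 of the 6 are acute.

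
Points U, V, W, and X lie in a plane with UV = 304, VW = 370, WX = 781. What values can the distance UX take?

The maximum is all hops collinear in one direction: 304 + 370 + 781 = 1455.
The longest hop is 781; the others sum to 674. Folding the others back against it leaves at least 781 − 674 = 107.

107 ≤ UX ≤ 1455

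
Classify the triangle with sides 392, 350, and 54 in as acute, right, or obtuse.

Compare the square of the longest side to the sum of squares of the other two: 54² + 350² = 125416 < 153664 = 392².

obtuse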